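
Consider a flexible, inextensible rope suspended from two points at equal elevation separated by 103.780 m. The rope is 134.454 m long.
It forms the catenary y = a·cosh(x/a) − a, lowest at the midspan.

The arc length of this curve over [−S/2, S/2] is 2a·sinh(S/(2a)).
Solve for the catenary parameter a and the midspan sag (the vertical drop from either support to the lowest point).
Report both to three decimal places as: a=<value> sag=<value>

a=40.587 sag=37.942

seed: a₀ = √(S³/(24(L−S))) = √(103.780³/(24·30.674)) = 38.965448
iter 1: u=1.331693  f(a)=+2.838e+00  f'(a)=-1.872e+00  a ← 38.965448 − (+2.838e+00/-1.872e+00) = 40.481331
iter 2: u=1.281825  f(a)=+1.740e-01  f'(a)=-1.649e+00  a ← 40.481331 − (+1.740e-01/-1.649e+00) = 40.586860
iter 3: u=1.278493  f(a)=+7.487e-04  f'(a)=-1.635e+00  a ← 40.586860 − (+7.487e-04/-1.635e+00) = 40.587318
iter 4: u=1.278478  f(a)=+1.399e-08  f'(a)=-1.635e+00  a ← 40.587318 − (+1.399e-08/-1.635e+00) = 40.587318
iter 5: u=1.278478  f(a)=-2.842e-14  f'(a)=-1.635e+00  a ← 40.587318 − (-2.842e-14/-1.635e+00) = 40.587318
converged: |Δa| < 1e-12 after 5 iterations
sag = a·(cosh(S/(2a)) − 1) = 40.587318·(cosh(1.278478) − 1) = 37.941657
T_max/T_min = cosh(S/(2a)) = 1.934816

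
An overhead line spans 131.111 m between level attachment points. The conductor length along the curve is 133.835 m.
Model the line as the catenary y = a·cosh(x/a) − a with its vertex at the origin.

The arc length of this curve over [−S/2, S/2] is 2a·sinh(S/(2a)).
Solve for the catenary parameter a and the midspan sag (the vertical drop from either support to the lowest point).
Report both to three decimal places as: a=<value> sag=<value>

seed: a₀ = √(S³/(24(L−S))) = √(131.111³/(24·2.724)) = 185.673328
iter 1: u=0.353069  f(a)=+1.703e-02  f'(a)=-2.971e-02  a ← 185.673328 − (+1.703e-02/-2.971e-02) = 186.246512
iter 2: u=0.351982  f(a)=+7.918e-05  f'(a)=-2.943e-02  a ← 186.246512 − (+7.918e-05/-2.943e-02) = 186.249202
iter 3: u=0.351977  f(a)=+1.729e-09  f'(a)=-2.943e-02  a ← 186.249202 − (+1.729e-09/-2.943e-02) = 186.249202
iter 4: u=0.351977  f(a)=+2.842e-14  f'(a)=-2.943e-02  a ← 186.249202 − (+2.842e-14/-2.943e-02) = 186.249202
converged: |Δa| < 1e-12 after 4 iterations
sag = a·(cosh(S/(2a)) − 1) = 186.249202·(cosh(0.351977) − 1) = 11.656627
T_max/T_min = cosh(S/(2a)) = 1.062586

a=186.249 sag=11.657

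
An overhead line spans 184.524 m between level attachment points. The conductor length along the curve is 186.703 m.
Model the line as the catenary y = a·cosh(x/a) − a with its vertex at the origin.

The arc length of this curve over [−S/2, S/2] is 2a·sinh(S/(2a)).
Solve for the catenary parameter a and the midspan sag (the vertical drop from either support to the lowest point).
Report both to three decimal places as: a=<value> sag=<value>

a=347.225 sag=12.330

seed: a₀ = √(S³/(24(L−S))) = √(184.524³/(24·2.179)) = 346.613166
iter 1: u=0.266181  f(a)=+7.732e-03  f'(a)=-1.266e-02  a ← 346.613166 − (+7.732e-03/-1.266e-02) = 347.223825
iter 2: u=0.265713  f(a)=+2.048e-05  f'(a)=-1.260e-02  a ← 347.223825 − (+2.048e-05/-1.260e-02) = 347.225452
iter 3: u=0.265712  f(a)=+1.446e-10  f'(a)=-1.260e-02  a ← 347.225452 − (+1.446e-10/-1.260e-02) = 347.225452
iter 4: u=0.265712  f(a)=+0.000e+00  f'(a)=-1.260e-02  a ← 347.225452 − (+0.000e+00/-1.260e-02) = 347.225452
converged: |Δa| < 1e-12 after 4 iterations
sag = a·(cosh(S/(2a)) − 1) = 347.225452·(cosh(0.265712) − 1) = 12.329853
T_max/T_min = cosh(S/(2a)) = 1.035510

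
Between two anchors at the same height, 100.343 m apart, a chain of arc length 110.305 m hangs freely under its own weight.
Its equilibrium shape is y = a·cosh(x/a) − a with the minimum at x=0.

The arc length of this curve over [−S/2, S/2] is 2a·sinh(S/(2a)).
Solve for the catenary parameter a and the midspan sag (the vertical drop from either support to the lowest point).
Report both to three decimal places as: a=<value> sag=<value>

a=65.952 sag=20.022

seed: a₀ = √(S³/(24(L−S))) = √(100.343³/(24·9.962)) = 65.005744
iter 1: u=0.771801  f(a)=+3.009e-01  f'(a)=-3.251e-01  a ← 65.005744 − (+3.009e-01/-3.251e-01) = 65.931327
iter 2: u=0.760966  f(a)=+6.548e-03  f'(a)=-3.111e-01  a ← 65.931327 − (+6.548e-03/-3.111e-01) = 65.952374
iter 3: u=0.760723  f(a)=+3.253e-06  f'(a)=-3.108e-01  a ← 65.952374 − (+3.253e-06/-3.108e-01) = 65.952384
iter 4: u=0.760723  f(a)=+8.100e-13  f'(a)=-3.108e-01  a ← 65.952384 − (+8.100e-13/-3.108e-01) = 65.952384
converged: |Δa| < 1e-12 after 4 iterations
sag = a·(cosh(S/(2a)) − 1) = 65.952384·(cosh(0.760723) − 1) = 20.021538
T_max/T_min = cosh(S/(2a)) = 1.303576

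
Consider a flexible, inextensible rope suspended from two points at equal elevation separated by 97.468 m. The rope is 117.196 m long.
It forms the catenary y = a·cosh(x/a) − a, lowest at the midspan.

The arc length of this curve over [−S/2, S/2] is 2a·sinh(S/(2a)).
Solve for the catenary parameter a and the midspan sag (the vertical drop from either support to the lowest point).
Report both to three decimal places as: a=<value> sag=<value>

seed: a₀ = √(S³/(24(L−S))) = √(97.468³/(24·19.728)) = 44.222769
iter 1: u=1.102012  f(a)=+1.233e+00  f'(a)=-1.005e+00  a ← 44.222769 − (+1.233e+00/-1.005e+00) = 45.449325
iter 2: u=1.072271  f(a)=+5.317e-02  f'(a)=-9.204e-01  a ← 45.449325 − (+5.317e-02/-9.204e-01) = 45.507089
iter 3: u=1.070910  f(a)=+1.087e-04  f'(a)=-9.166e-01  a ← 45.507089 − (+1.087e-04/-9.166e-01) = 45.507208
iter 4: u=1.070907  f(a)=+4.562e-10  f'(a)=-9.166e-01  a ← 45.507208 − (+4.562e-10/-9.166e-01) = 45.507208
iter 5: u=1.070907  f(a)=+0.000e+00  f'(a)=-9.166e-01  a ← 45.507208 − (+0.000e+00/-9.166e-01) = 45.507208
converged: |Δa| < 1e-12 after 5 iterations
sag = a·(cosh(S/(2a)) − 1) = 45.507208·(cosh(1.070907) − 1) = 28.685996
T_max/T_min = cosh(S/(2a)) = 1.630362

a=45.507 sag=28.686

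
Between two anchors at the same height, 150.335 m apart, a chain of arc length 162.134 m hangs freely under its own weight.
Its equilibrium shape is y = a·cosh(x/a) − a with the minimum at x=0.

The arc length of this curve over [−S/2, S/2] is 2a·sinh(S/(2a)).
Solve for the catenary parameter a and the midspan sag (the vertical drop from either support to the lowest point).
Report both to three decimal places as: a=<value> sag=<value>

a=110.804 sag=26.489

seed: a₀ = √(S³/(24(L−S))) = √(150.335³/(24·11.799)) = 109.537275
iter 1: u=0.686228  f(a)=+2.809e-01  f'(a)=-2.258e-01  a ← 109.537275 − (+2.809e-01/-2.258e-01) = 110.781780
iter 2: u=0.678519  f(a)=+4.860e-03  f'(a)=-2.180e-01  a ← 110.781780 − (+4.860e-03/-2.180e-01) = 110.804072
iter 3: u=0.678382  f(a)=+1.511e-06  f'(a)=-2.179e-01  a ← 110.804072 − (+1.511e-06/-2.179e-01) = 110.804079
iter 4: u=0.678382  f(a)=+1.137e-13  f'(a)=-2.179e-01  a ← 110.804079 − (+1.137e-13/-2.179e-01) = 110.804079
converged: |Δa| < 1e-12 after 4 iterations
sag = a·(cosh(S/(2a)) − 1) = 110.804079·(cosh(0.678382) − 1) = 26.489047
T_max/T_min = cosh(S/(2a)) = 1.239062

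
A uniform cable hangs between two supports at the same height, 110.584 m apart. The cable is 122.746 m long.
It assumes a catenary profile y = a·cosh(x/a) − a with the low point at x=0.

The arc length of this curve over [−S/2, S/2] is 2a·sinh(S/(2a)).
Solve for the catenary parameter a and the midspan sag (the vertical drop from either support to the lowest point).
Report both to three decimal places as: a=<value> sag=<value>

seed: a₀ = √(S³/(24(L−S))) = √(110.584³/(24·12.162)) = 68.066015
iter 1: u=0.812329  f(a)=+4.076e-01  f'(a)=-3.815e-01  a ← 68.066015 − (+4.076e-01/-3.815e-01) = 69.134512
iter 2: u=0.799774  f(a)=+9.797e-03  f'(a)=-3.634e-01  a ← 69.134512 − (+9.797e-03/-3.634e-01) = 69.161474
iter 3: u=0.799462  f(a)=+5.968e-06  f'(a)=-3.629e-01  a ← 69.161474 − (+5.968e-06/-3.629e-01) = 69.161490
iter 4: u=0.799462  f(a)=+2.245e-12  f'(a)=-3.629e-01  a ← 69.161490 − (+2.245e-12/-3.629e-01) = 69.161490
converged: |Δa| < 1e-12 after 4 iterations
sag = a·(cosh(S/(2a)) − 1) = 69.161490·(cosh(0.799462) − 1) = 23.304487
T_max/T_min = cosh(S/(2a)) = 1.336958

a=69.161 sag=23.304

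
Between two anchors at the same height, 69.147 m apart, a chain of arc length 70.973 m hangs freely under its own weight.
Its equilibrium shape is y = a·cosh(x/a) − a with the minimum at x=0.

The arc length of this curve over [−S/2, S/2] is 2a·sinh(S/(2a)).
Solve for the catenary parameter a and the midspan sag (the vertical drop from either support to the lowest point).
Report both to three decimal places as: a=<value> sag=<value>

a=87.199 sag=6.944

seed: a₀ = √(S³/(24(L−S))) = √(69.147³/(24·1.826)) = 86.856836
iter 1: u=0.398052  f(a)=+1.452e-02  f'(a)=-4.272e-02  a ← 86.856836 − (+1.452e-02/-4.272e-02) = 87.196771
iter 2: u=0.396500  f(a)=+8.569e-05  f'(a)=-4.221e-02  a ← 87.196771 − (+8.569e-05/-4.221e-02) = 87.198801
iter 3: u=0.396491  f(a)=+3.023e-09  f'(a)=-4.221e-02  a ← 87.198801 − (+3.023e-09/-4.221e-02) = 87.198801
iter 4: u=0.396491  f(a)=+0.000e+00  f'(a)=-4.221e-02  a ← 87.198801 − (+0.000e+00/-4.221e-02) = 87.198801
converged: |Δa| < 1e-12 after 4 iterations
sag = a·(cosh(S/(2a)) − 1) = 87.198801·(cosh(0.396491) − 1) = 6.944295
T_max/T_min = cosh(S/(2a)) = 1.079638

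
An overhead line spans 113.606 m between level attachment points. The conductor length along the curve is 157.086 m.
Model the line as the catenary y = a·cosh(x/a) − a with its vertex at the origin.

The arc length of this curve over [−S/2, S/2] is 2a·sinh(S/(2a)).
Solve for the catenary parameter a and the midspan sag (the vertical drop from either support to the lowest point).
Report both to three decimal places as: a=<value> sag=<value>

seed: a₀ = √(S³/(24(L−S))) = √(113.606³/(24·43.480)) = 37.484482
iter 1: u=1.515374  f(a)=+5.274e+00  f'(a)=-2.898e+00  a ← 37.484482 − (+5.274e+00/-2.898e+00) = 39.304262
iter 2: u=1.445212  f(a)=+4.084e-01  f'(a)=-2.465e+00  a ← 39.304262 − (+4.084e-01/-2.465e+00) = 39.469923
iter 3: u=1.439146  f(a)=+2.903e-03  f'(a)=-2.430e+00  a ← 39.469923 − (+2.903e-03/-2.430e+00) = 39.471117
iter 4: u=1.439103  f(a)=+1.490e-07  f'(a)=-2.430e+00  a ← 39.471117 − (+1.490e-07/-2.430e+00) = 39.471117
iter 5: u=1.439103  f(a)=+2.842e-14  f'(a)=-2.430e+00  a ← 39.471117 − (+2.842e-14/-2.430e+00) = 39.471117
converged: |Δa| < 1e-12 after 5 iterations
sag = a·(cosh(S/(2a)) − 1) = 39.471117·(cosh(1.439103) − 1) = 48.432079
T_max/T_min = cosh(S/(2a)) = 2.227026

a=39.471 sag=48.432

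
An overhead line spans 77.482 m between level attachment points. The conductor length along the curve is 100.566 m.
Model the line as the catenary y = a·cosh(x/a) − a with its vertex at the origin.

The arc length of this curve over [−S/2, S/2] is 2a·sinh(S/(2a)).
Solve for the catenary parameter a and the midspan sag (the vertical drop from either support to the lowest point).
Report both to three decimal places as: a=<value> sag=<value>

a=30.191 sag=28.459

seed: a₀ = √(S³/(24(L−S))) = √(77.482³/(24·23.084)) = 28.976110
iter 1: u=1.336998  f(a)=+2.153e+00  f'(a)=-1.897e+00  a ← 28.976110 − (+2.153e+00/-1.897e+00) = 30.111228
iter 2: u=1.286596  f(a)=+1.330e-01  f'(a)=-1.669e+00  a ← 30.111228 − (+1.330e-01/-1.669e+00) = 30.190904
iter 3: u=1.283201  f(a)=+5.812e-04  f'(a)=-1.655e+00  a ← 30.190904 − (+5.812e-04/-1.655e+00) = 30.191255
iter 4: u=1.283186  f(a)=+1.121e-08  f'(a)=-1.655e+00  a ← 30.191255 − (+1.121e-08/-1.655e+00) = 30.191255
iter 5: u=1.283186  f(a)=-1.421e-14  f'(a)=-1.655e+00  a ← 30.191255 − (-1.421e-14/-1.655e+00) = 30.191255
converged: |Δa| < 1e-12 after 5 iterations
sag = a·(cosh(S/(2a)) − 1) = 30.191255·(cosh(1.283186) − 1) = 28.459337
T_max/T_min = cosh(S/(2a)) = 1.942635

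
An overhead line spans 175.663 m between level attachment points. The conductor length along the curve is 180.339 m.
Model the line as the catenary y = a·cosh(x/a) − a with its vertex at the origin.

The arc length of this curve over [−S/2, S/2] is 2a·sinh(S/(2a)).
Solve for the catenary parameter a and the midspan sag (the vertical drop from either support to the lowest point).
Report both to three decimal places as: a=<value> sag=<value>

seed: a₀ = √(S³/(24(L−S))) = √(175.663³/(24·4.676)) = 219.774637
iter 1: u=0.399643  f(a)=+3.748e-02  f'(a)=-4.324e-02  a ← 219.774637 − (+3.748e-02/-4.324e-02) = 220.641588
iter 2: u=0.398073  f(a)=+2.230e-04  f'(a)=-4.272e-02  a ← 220.641588 − (+2.230e-04/-4.272e-02) = 220.646806
iter 3: u=0.398064  f(a)=+7.993e-09  f'(a)=-4.272e-02  a ← 220.646806 − (+7.993e-09/-4.272e-02) = 220.646807
iter 4: u=0.398064  f(a)=+0.000e+00  f'(a)=-4.272e-02  a ← 220.646807 − (+0.000e+00/-4.272e-02) = 220.646807
converged: |Δa| < 1e-12 after 4 iterations
sag = a·(cosh(S/(2a)) − 1) = 220.646807·(cosh(0.398064) − 1) = 17.713324
T_max/T_min = cosh(S/(2a)) = 1.080279

a=220.647 sag=17.713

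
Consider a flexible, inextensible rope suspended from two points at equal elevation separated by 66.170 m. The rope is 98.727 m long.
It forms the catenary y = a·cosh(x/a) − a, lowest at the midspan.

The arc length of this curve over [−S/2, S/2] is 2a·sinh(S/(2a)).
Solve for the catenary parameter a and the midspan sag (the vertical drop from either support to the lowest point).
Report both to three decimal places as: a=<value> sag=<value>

a=20.542 sag=32.925

seed: a₀ = √(S³/(24(L−S))) = √(66.170³/(24·32.557)) = 19.255903
iter 1: u=1.718174  f(a)=+5.158e+00  f'(a)=-4.491e+00  a ← 19.255903 − (+5.158e+00/-4.491e+00) = 20.404345
iter 2: u=1.621468  f(a)=+4.974e-01  f'(a)=-3.663e+00  a ← 20.404345 − (+4.974e-01/-3.663e+00) = 20.540146
iter 3: u=1.610748  f(a)=+5.718e-03  f'(a)=-3.579e+00  a ← 20.540146 − (+5.718e-03/-3.579e+00) = 20.541744
iter 4: u=1.610623  f(a)=+7.746e-07  f'(a)=-3.578e+00  a ← 20.541744 − (+7.746e-07/-3.578e+00) = 20.541744
iter 5: u=1.610623  f(a)=+1.421e-14  f'(a)=-3.578e+00  a ← 20.541744 − (+1.421e-14/-3.578e+00) = 20.541744
converged: |Δa| < 1e-12 after 5 iterations
sag = a·(cosh(S/(2a)) − 1) = 20.541744·(cosh(1.610623) − 1) = 32.925240
T_max/T_min = cosh(S/(2a)) = 2.602845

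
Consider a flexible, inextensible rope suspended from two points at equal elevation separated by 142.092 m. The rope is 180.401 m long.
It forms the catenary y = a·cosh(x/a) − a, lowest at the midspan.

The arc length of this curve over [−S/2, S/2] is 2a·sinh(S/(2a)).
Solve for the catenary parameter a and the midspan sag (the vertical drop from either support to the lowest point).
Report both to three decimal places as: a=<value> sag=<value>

a=57.991 sag=49.243

seed: a₀ = √(S³/(24(L−S))) = √(142.092³/(24·38.309)) = 55.859676
iter 1: u=1.271866  f(a)=+3.221e+00  f'(a)=-1.607e+00  a ← 55.859676 − (+3.221e+00/-1.607e+00) = 57.864136
iter 2: u=1.227807  f(a)=+1.815e-01  f'(a)=-1.430e+00  a ← 57.864136 − (+1.815e-01/-1.430e+00) = 57.991014
iter 3: u=1.225121  f(a)=+6.523e-04  f'(a)=-1.420e+00  a ← 57.991014 − (+6.523e-04/-1.420e+00) = 57.991473
iter 4: u=1.225111  f(a)=+8.495e-09  f'(a)=-1.420e+00  a ← 57.991473 − (+8.495e-09/-1.420e+00) = 57.991473
iter 5: u=1.225111  f(a)=+0.000e+00  f'(a)=-1.420e+00  a ← 57.991473 − (+0.000e+00/-1.420e+00) = 57.991473
converged: |Δa| < 1e-12 after 5 iterations
sag = a·(cosh(S/(2a)) − 1) = 57.991473·(cosh(1.225111) − 1) = 49.242575
T_max/T_min = cosh(S/(2a)) = 1.849135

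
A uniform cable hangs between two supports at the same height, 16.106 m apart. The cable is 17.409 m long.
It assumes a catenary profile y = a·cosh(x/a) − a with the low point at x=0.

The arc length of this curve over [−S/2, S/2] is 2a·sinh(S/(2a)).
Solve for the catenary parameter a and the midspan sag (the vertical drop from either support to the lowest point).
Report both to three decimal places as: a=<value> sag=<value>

a=11.696 sag=2.884

seed: a₀ = √(S³/(24(L−S))) = √(16.106³/(24·1.303)) = 11.558560
iter 1: u=0.696713  f(a)=+3.199e-02  f'(a)=-2.366e-01  a ← 11.558560 − (+3.199e-02/-2.366e-01) = 11.693779
iter 2: u=0.688657  f(a)=+5.701e-04  f'(a)=-2.282e-01  a ← 11.693779 − (+5.701e-04/-2.282e-01) = 11.696277
iter 3: u=0.688510  f(a)=+1.883e-07  f'(a)=-2.281e-01  a ← 11.696277 − (+1.883e-07/-2.281e-01) = 11.696277
iter 4: u=0.688510  f(a)=+1.776e-14  f'(a)=-2.281e-01  a ← 11.696277 − (+1.776e-14/-2.281e-01) = 11.696277
converged: |Δa| < 1e-12 after 4 iterations
sag = a·(cosh(S/(2a)) − 1) = 11.696277·(cosh(0.688510) − 1) = 2.883545
T_max/T_min = cosh(S/(2a)) = 1.246535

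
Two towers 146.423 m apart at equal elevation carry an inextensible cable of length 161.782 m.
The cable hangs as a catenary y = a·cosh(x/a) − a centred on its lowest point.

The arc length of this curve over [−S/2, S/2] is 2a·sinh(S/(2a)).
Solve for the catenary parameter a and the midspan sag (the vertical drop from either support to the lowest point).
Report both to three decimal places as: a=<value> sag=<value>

a=93.702 sag=30.086

seed: a₀ = √(S³/(24(L−S))) = √(146.423³/(24·15.359)) = 92.284096
iter 1: u=0.793327  f(a)=+4.906e-01  f'(a)=-3.543e-01  a ← 92.284096 − (+4.906e-01/-3.543e-01) = 93.668924
iter 2: u=0.781599  f(a)=+1.126e-02  f'(a)=-3.382e-01  a ← 93.668924 − (+1.126e-02/-3.382e-01) = 93.702224
iter 3: u=0.781321  f(a)=+6.243e-06  f'(a)=-3.378e-01  a ← 93.702224 − (+6.243e-06/-3.378e-01) = 93.702243
iter 4: u=0.781321  f(a)=+1.904e-12  f'(a)=-3.378e-01  a ← 93.702243 − (+1.904e-12/-3.378e-01) = 93.702243
converged: |Δa| < 1e-12 after 4 iterations
sag = a·(cosh(S/(2a)) − 1) = 93.702243·(cosh(0.781321) − 1) = 30.085738
T_max/T_min = cosh(S/(2a)) = 1.321078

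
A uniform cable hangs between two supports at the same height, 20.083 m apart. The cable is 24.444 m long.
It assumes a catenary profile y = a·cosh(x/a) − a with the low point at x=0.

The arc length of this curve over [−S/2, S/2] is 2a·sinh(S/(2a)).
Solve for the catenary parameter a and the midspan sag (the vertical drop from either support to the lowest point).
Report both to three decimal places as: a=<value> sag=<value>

seed: a₀ = √(S³/(24(L−S))) = √(20.083³/(24·4.361)) = 8.797195
iter 1: u=1.141443  f(a)=+2.931e-01  f'(a)=-1.127e+00  a ← 8.797195 − (+2.931e-01/-1.127e+00) = 9.057289
iter 2: u=1.108665  f(a)=+1.350e-02  f'(a)=-1.025e+00  a ← 9.057289 − (+1.350e-02/-1.025e+00) = 9.070457
iter 3: u=1.107056  f(a)=+3.171e-05  f'(a)=-1.020e+00  a ← 9.070457 − (+3.171e-05/-1.020e+00) = 9.070488
iter 4: u=1.107052  f(a)=+1.758e-10  f'(a)=-1.020e+00  a ← 9.070488 − (+1.758e-10/-1.020e+00) = 9.070488
iter 5: u=1.107052  f(a)=+3.553e-15  f'(a)=-1.020e+00  a ← 9.070488 − (+3.553e-15/-1.020e+00) = 9.070488
converged: |Δa| < 1e-12 after 5 iterations
sag = a·(cosh(S/(2a)) − 1) = 9.070488·(cosh(1.107052) − 1) = 6.149598
T_max/T_min = cosh(S/(2a)) = 1.677979

a=9.070 sag=6.150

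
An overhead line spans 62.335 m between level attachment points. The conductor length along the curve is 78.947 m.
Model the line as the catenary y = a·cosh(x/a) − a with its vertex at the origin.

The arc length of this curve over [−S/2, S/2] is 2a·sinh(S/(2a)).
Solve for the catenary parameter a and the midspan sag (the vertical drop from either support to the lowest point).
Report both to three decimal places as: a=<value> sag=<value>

seed: a₀ = √(S³/(24(L−S))) = √(62.335³/(24·16.612)) = 24.647982
iter 1: u=1.264505  f(a)=+1.380e+00  f'(a)=-1.576e+00  a ← 24.647982 − (+1.380e+00/-1.576e+00) = 25.523411
iter 2: u=1.221134  f(a)=+7.692e-02  f'(a)=-1.405e+00  a ← 25.523411 − (+7.692e-02/-1.405e+00) = 25.578162
iter 3: u=1.218520  f(a)=+2.703e-04  f'(a)=-1.395e+00  a ← 25.578162 − (+2.703e-04/-1.395e+00) = 25.578356
iter 4: u=1.218511  f(a)=+3.362e-09  f'(a)=-1.395e+00  a ← 25.578356 − (+3.362e-09/-1.395e+00) = 25.578356
iter 5: u=1.218511  f(a)=+1.421e-14  f'(a)=-1.395e+00  a ← 25.578356 − (+1.421e-14/-1.395e+00) = 25.578356
converged: |Δa| < 1e-12 after 5 iterations
sag = a·(cosh(S/(2a)) − 1) = 25.578356·(cosh(1.218511) − 1) = 21.457901
T_max/T_min = cosh(S/(2a)) = 1.838909

a=25.578 sag=21.458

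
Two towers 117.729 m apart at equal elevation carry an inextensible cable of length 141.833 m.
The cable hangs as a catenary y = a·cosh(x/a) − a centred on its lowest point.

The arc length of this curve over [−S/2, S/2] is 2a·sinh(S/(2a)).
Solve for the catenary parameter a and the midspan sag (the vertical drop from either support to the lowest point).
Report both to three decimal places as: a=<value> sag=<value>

seed: a₀ = √(S³/(24(L−S))) = √(117.729³/(24·24.104)) = 53.109841
iter 1: u=1.108354  f(a)=+1.525e+00  f'(a)=-1.024e+00  a ← 53.109841 − (+1.525e+00/-1.024e+00) = 54.598372
iter 2: u=1.078137  f(a)=+6.645e-02  f'(a)=-9.367e-01  a ← 54.598372 − (+6.645e-02/-9.367e-01) = 54.669308
iter 3: u=1.076738  f(a)=+1.389e-04  f'(a)=-9.328e-01  a ← 54.669308 − (+1.389e-04/-9.328e-01) = 54.669457
iter 4: u=1.076735  f(a)=+6.104e-10  f'(a)=-9.328e-01  a ← 54.669457 − (+6.104e-10/-9.328e-01) = 54.669457
iter 5: u=1.076735  f(a)=+0.000e+00  f'(a)=-9.328e-01  a ← 54.669457 − (+0.000e+00/-9.328e-01) = 54.669457
converged: |Δa| < 1e-12 after 5 iterations
sag = a·(cosh(S/(2a)) − 1) = 54.669457·(cosh(1.076735) − 1) = 34.873268
T_max/T_min = cosh(S/(2a)) = 1.637893

a=54.669 sag=34.873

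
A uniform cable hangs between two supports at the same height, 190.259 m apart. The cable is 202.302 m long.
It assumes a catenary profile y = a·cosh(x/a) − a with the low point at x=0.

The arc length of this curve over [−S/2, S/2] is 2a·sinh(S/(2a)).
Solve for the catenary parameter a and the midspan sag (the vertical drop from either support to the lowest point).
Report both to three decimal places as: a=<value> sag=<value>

a=155.808 sag=29.954

seed: a₀ = √(S³/(24(L−S))) = √(190.259³/(24·12.043)) = 154.363583
iter 1: u=0.616269  f(a)=+2.308e-01  f'(a)=-1.620e-01  a ← 154.363583 − (+2.308e-01/-1.620e-01) = 155.787715
iter 2: u=0.610635  f(a)=+3.233e-03  f'(a)=-1.575e-01  a ← 155.787715 − (+3.233e-03/-1.575e-01) = 155.808235
iter 3: u=0.610555  f(a)=+6.543e-07  f'(a)=-1.575e-01  a ← 155.808235 − (+6.543e-07/-1.575e-01) = 155.808239
iter 4: u=0.610555  f(a)=+2.842e-14  f'(a)=-1.575e-01  a ← 155.808239 − (+2.842e-14/-1.575e-01) = 155.808239
converged: |Δa| < 1e-12 after 4 iterations
sag = a·(cosh(S/(2a)) − 1) = 155.808239·(cosh(0.610555) − 1) = 29.954330
T_max/T_min = cosh(S/(2a)) = 1.192251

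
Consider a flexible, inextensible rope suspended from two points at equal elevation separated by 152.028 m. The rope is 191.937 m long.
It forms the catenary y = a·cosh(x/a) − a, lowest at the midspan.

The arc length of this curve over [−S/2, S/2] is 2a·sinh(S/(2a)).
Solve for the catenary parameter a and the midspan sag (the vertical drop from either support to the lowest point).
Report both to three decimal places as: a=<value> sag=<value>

a=62.822 sag=51.880

seed: a₀ = √(S³/(24(L−S))) = √(152.028³/(24·39.909)) = 60.568153
iter 1: u=1.255016  f(a)=+3.263e+00  f'(a)=-1.537e+00  a ← 60.568153 − (+3.263e+00/-1.537e+00) = 62.690844
iter 2: u=1.212522  f(a)=+1.794e-01  f'(a)=-1.373e+00  a ← 62.690844 − (+1.794e-01/-1.373e+00) = 62.821551
iter 3: u=1.209999  f(a)=+6.120e-04  f'(a)=-1.363e+00  a ← 62.821551 − (+6.120e-04/-1.363e+00) = 62.821999
iter 4: u=1.209990  f(a)=+7.175e-09  f'(a)=-1.363e+00  a ← 62.821999 − (+7.175e-09/-1.363e+00) = 62.822000
iter 5: u=1.209990  f(a)=+0.000e+00  f'(a)=-1.363e+00  a ← 62.822000 − (+0.000e+00/-1.363e+00) = 62.822000
converged: |Δa| < 1e-12 after 5 iterations
sag = a·(cosh(S/(2a)) − 1) = 62.822000·(cosh(1.209990) − 1) = 51.880035
T_max/T_min = cosh(S/(2a)) = 1.825826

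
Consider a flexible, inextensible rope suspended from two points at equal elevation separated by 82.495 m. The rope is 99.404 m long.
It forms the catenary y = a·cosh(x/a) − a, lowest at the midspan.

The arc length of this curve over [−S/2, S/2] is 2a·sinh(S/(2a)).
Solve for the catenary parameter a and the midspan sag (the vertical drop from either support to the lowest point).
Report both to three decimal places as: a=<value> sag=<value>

a=38.288 sag=24.452

seed: a₀ = √(S³/(24(L−S))) = √(82.495³/(24·16.909)) = 37.194340
iter 1: u=1.108972  f(a)=+1.071e+00  f'(a)=-1.026e+00  a ← 37.194340 − (+1.071e+00/-1.026e+00) = 38.237861
iter 2: u=1.078708  f(a)=+4.671e-02  f'(a)=-9.383e-01  a ← 38.237861 − (+4.671e-02/-9.383e-01) = 38.287647
iter 3: u=1.077306  f(a)=+9.790e-05  f'(a)=-9.344e-01  a ← 38.287647 − (+9.790e-05/-9.344e-01) = 38.287751
iter 4: u=1.077303  f(a)=+4.320e-10  f'(a)=-9.344e-01  a ← 38.287751 − (+4.320e-10/-9.344e-01) = 38.287751
iter 5: u=1.077303  f(a)=+0.000e+00  f'(a)=-9.344e-01  a ← 38.287751 − (+0.000e+00/-9.344e-01) = 38.287751
converged: |Δa| < 1e-12 after 5 iterations
sag = a·(cosh(S/(2a)) − 1) = 38.287751·(cosh(1.077303) − 1) = 24.451716
T_max/T_min = cosh(S/(2a)) = 1.638630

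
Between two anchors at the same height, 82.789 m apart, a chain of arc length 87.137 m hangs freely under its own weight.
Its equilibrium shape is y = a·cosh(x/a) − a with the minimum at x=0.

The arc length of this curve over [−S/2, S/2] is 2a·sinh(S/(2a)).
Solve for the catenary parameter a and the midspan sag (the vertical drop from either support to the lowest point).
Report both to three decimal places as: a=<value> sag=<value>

seed: a₀ = √(S³/(24(L−S))) = √(82.789³/(24·4.348)) = 73.740923
iter 1: u=0.561350  f(a)=+6.902e-02  f'(a)=-1.217e-01  a ← 73.740923 − (+6.902e-02/-1.217e-01) = 74.308144
iter 2: u=0.557065  f(a)=+8.045e-04  f'(a)=-1.189e-01  a ← 74.308144 − (+8.045e-04/-1.189e-01) = 74.314913
iter 3: u=0.557015  f(a)=+1.122e-07  f'(a)=-1.188e-01  a ← 74.314913 − (+1.122e-07/-1.188e-01) = 74.314914
iter 4: u=0.557015  f(a)=+0.000e+00  f'(a)=-1.188e-01  a ← 74.314914 − (+0.000e+00/-1.188e-01) = 74.314914
converged: |Δa| < 1e-12 after 4 iterations
sag = a·(cosh(S/(2a)) − 1) = 74.314914·(cosh(0.557015) − 1) = 11.829852
T_max/T_min = cosh(S/(2a)) = 1.159185

a=74.315 sag=11.830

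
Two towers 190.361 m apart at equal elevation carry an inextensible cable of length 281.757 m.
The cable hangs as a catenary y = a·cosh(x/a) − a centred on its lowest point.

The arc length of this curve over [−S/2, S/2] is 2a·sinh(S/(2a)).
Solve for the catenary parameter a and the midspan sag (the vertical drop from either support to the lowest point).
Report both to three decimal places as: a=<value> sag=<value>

seed: a₀ = √(S³/(24(L−S))) = √(190.361³/(24·91.396)) = 56.078676
iter 1: u=1.697267  f(a)=+1.410e+01  f'(a)=-4.300e+00  a ← 56.078676 − (+1.410e+01/-4.300e+00) = 59.358379
iter 2: u=1.603489  f(a)=+1.332e+00  f'(a)=-3.523e+00  a ← 59.358379 − (+1.332e+00/-3.523e+00) = 59.736427
iter 3: u=1.593341  f(a)=+1.462e-02  f'(a)=-3.446e+00  a ← 59.736427 − (+1.462e-02/-3.446e+00) = 59.740668
iter 4: u=1.593228  f(a)=+1.802e-06  f'(a)=-3.446e+00  a ← 59.740668 − (+1.802e-06/-3.446e+00) = 59.740669
iter 5: u=1.593228  f(a)=-5.684e-14  f'(a)=-3.446e+00  a ← 59.740669 − (-5.684e-14/-3.446e+00) = 59.740669
converged: |Δa| < 1e-12 after 5 iterations
sag = a·(cosh(S/(2a)) − 1) = 59.740669·(cosh(1.593228) − 1) = 93.281223
T_max/T_min = cosh(S/(2a)) = 2.561436

a=59.741 sag=93.281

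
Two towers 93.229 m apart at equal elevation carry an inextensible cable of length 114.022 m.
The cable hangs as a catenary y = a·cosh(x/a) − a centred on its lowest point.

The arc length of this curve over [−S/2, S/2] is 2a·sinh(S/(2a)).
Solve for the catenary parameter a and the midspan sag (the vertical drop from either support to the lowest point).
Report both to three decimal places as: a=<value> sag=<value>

seed: a₀ = √(S³/(24(L−S))) = √(93.229³/(24·20.793)) = 40.296037
iter 1: u=1.156801  f(a)=+1.436e+00  f'(a)=-1.177e+00  a ← 40.296037 − (+1.436e+00/-1.177e+00) = 41.516559
iter 2: u=1.122793  f(a)=+6.784e-02  f'(a)=-1.068e+00  a ← 41.516559 − (+6.784e-02/-1.068e+00) = 41.580079
iter 3: u=1.121078  f(a)=+1.680e-04  f'(a)=-1.063e+00  a ← 41.580079 − (+1.680e-04/-1.063e+00) = 41.580237
iter 4: u=1.121073  f(a)=+1.035e-09  f'(a)=-1.063e+00  a ← 41.580237 − (+1.035e-09/-1.063e+00) = 41.580237
iter 5: u=1.121073  f(a)=+2.842e-14  f'(a)=-1.063e+00  a ← 41.580237 − (+2.842e-14/-1.063e+00) = 41.580237
converged: |Δa| < 1e-12 after 5 iterations
sag = a·(cosh(S/(2a)) − 1) = 41.580237·(cosh(1.121073) − 1) = 28.982999
T_max/T_min = cosh(S/(2a)) = 1.697038

a=41.580 sag=28.983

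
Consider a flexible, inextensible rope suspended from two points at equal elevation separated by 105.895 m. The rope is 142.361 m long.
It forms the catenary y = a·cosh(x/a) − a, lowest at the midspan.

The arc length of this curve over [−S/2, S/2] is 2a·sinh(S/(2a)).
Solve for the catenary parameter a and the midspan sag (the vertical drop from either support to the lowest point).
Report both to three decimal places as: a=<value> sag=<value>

a=38.605 sag=42.371

seed: a₀ = √(S³/(24(L−S))) = √(105.895³/(24·36.466)) = 36.835239
iter 1: u=1.437414  f(a)=+3.958e+00  f'(a)=-2.420e+00  a ← 36.835239 − (+3.958e+00/-2.420e+00) = 38.470488
iter 2: u=1.376315  f(a)=+2.788e-01  f'(a)=-2.090e+00  a ← 38.470488 − (+2.788e-01/-2.090e+00) = 38.603875
iter 3: u=1.371559  f(a)=+1.616e-03  f'(a)=-2.066e+00  a ← 38.603875 − (+1.616e-03/-2.066e+00) = 38.604656
iter 4: u=1.371531  f(a)=+5.493e-08  f'(a)=-2.066e+00  a ← 38.604656 − (+5.493e-08/-2.066e+00) = 38.604656
iter 5: u=1.371531  f(a)=+0.000e+00  f'(a)=-2.066e+00  a ← 38.604656 − (+0.000e+00/-2.066e+00) = 38.604656
converged: |Δa| < 1e-12 after 5 iterations
sag = a·(cosh(S/(2a)) − 1) = 38.604656·(cosh(1.371531) − 1) = 42.370544
T_max/T_min = cosh(S/(2a)) = 2.097550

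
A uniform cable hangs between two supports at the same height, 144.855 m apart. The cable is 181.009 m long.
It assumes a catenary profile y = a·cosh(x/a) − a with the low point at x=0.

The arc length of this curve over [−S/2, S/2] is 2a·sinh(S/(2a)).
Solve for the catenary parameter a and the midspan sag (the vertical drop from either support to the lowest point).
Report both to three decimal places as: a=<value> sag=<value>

seed: a₀ = √(S³/(24(L−S))) = √(144.855³/(24·36.154)) = 59.185652
iter 1: u=1.223734  f(a)=+2.806e+00  f'(a)=-1.415e+00  a ← 59.185652 − (+2.806e+00/-1.415e+00) = 61.168809
iter 2: u=1.184059  f(a)=+1.472e-01  f'(a)=-1.270e+00  a ← 61.168809 − (+1.472e-01/-1.270e+00) = 61.284718
iter 3: u=1.181820  f(a)=+4.547e-04  f'(a)=-1.262e+00  a ← 61.284718 − (+4.547e-04/-1.262e+00) = 61.285078
iter 4: u=1.181813  f(a)=+4.369e-09  f'(a)=-1.262e+00  a ← 61.285078 − (+4.369e-09/-1.262e+00) = 61.285078
iter 5: u=1.181813  f(a)=-2.842e-14  f'(a)=-1.262e+00  a ← 61.285078 − (-2.842e-14/-1.262e+00) = 61.285078
converged: |Δa| < 1e-12 after 5 iterations
sag = a·(cosh(S/(2a)) − 1) = 61.285078·(cosh(1.181813) − 1) = 48.016913
T_max/T_min = cosh(S/(2a)) = 1.783501

a=61.285 sag=48.017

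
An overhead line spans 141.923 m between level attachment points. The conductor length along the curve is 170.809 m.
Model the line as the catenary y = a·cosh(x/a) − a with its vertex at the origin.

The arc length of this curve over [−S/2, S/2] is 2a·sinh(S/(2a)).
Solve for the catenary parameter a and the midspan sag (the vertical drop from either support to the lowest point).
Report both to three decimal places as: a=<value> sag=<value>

seed: a₀ = √(S³/(24(L−S))) = √(141.923³/(24·28.886)) = 64.214019
iter 1: u=1.105078  f(a)=+1.816e+00  f'(a)=-1.014e+00  a ← 64.214019 − (+1.816e+00/-1.014e+00) = 66.004092
iter 2: u=1.075108  f(a)=+7.870e-02  f'(a)=-9.282e-01  a ← 66.004092 − (+7.870e-02/-9.282e-01) = 66.088879
iter 3: u=1.073728  f(a)=+1.627e-04  f'(a)=-9.244e-01  a ← 66.088879 − (+1.627e-04/-9.244e-01) = 66.089055
iter 4: u=1.073725  f(a)=+6.980e-10  f'(a)=-9.244e-01  a ← 66.089055 − (+6.980e-10/-9.244e-01) = 66.089055
iter 5: u=1.073725  f(a)=+2.842e-14  f'(a)=-9.244e-01  a ← 66.089055 − (+2.842e-14/-9.244e-01) = 66.089055
converged: |Δa| < 1e-12 after 5 iterations
sag = a·(cosh(S/(2a)) − 1) = 66.089055·(cosh(1.073725) − 1) = 41.900258
T_max/T_min = cosh(S/(2a)) = 1.633997

a=66.089 sag=41.900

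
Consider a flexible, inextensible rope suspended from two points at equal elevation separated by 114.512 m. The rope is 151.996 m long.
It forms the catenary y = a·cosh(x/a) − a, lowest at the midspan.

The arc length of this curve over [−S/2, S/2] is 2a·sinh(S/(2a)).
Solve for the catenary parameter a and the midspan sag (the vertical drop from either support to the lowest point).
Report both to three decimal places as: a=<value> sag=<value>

seed: a₀ = √(S³/(24(L−S))) = √(114.512³/(24·37.484)) = 40.855254
iter 1: u=1.401435  f(a)=+3.858e+00  f'(a)=-2.222e+00  a ← 40.855254 − (+3.858e+00/-2.222e+00) = 42.591804
iter 2: u=1.344296  f(a)=+2.596e-01  f'(a)=-1.932e+00  a ← 42.591804 − (+2.596e-01/-1.932e+00) = 42.726192
iter 3: u=1.340068  f(a)=+1.363e-03  f'(a)=-1.912e+00  a ← 42.726192 − (+1.363e-03/-1.912e+00) = 42.726905
iter 4: u=1.340046  f(a)=+3.802e-08  f'(a)=-1.911e+00  a ← 42.726905 − (+3.802e-08/-1.911e+00) = 42.726905
iter 5: u=1.340046  f(a)=+0.000e+00  f'(a)=-1.911e+00  a ← 42.726905 − (+0.000e+00/-1.911e+00) = 42.726905
converged: |Δa| < 1e-12 after 5 iterations
sag = a·(cosh(S/(2a)) − 1) = 42.726905·(cosh(1.340046) − 1) = 44.458440
T_max/T_min = cosh(S/(2a)) = 2.040526

a=42.727 sag=44.458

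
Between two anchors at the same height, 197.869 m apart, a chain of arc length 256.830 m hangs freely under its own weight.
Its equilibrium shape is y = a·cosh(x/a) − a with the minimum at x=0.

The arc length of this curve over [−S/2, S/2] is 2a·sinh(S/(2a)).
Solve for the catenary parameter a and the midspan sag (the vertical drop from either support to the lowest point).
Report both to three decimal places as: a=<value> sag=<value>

seed: a₀ = √(S³/(24(L−S))) = √(197.869³/(24·58.961)) = 73.990949
iter 1: u=1.337116  f(a)=+5.501e+00  f'(a)=-1.897e+00  a ← 73.990949 − (+5.501e+00/-1.897e+00) = 76.889939
iter 2: u=1.286703  f(a)=+3.398e-01  f'(a)=-1.670e+00  a ← 76.889939 − (+3.398e-01/-1.670e+00) = 77.093461
iter 3: u=1.283306  f(a)=+1.486e-03  f'(a)=-1.655e+00  a ← 77.093461 − (+1.486e-03/-1.655e+00) = 77.094358
iter 4: u=1.283291  f(a)=+2.867e-08  f'(a)=-1.655e+00  a ← 77.094358 − (+2.867e-08/-1.655e+00) = 77.094358
iter 5: u=1.283291  f(a)=+5.684e-14  f'(a)=-1.655e+00  a ← 77.094358 − (+5.684e-14/-1.655e+00) = 77.094358
converged: |Δa| < 1e-12 after 5 iterations
sag = a·(cosh(S/(2a)) − 1) = 77.094358·(cosh(1.283291) − 1) = 72.685321
T_max/T_min = cosh(S/(2a)) = 1.942810

a=77.094 sag=72.685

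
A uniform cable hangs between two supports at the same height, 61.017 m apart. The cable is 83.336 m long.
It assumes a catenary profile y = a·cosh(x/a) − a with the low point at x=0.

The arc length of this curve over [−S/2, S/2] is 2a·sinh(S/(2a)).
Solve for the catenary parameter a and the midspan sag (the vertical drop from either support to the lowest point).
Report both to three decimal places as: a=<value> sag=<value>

a=21.640 sag=25.312

seed: a₀ = √(S³/(24(L−S))) = √(61.017³/(24·22.319)) = 20.593648
iter 1: u=1.481452  f(a)=+2.581e+00  f'(a)=-2.682e+00  a ← 20.593648 − (+2.581e+00/-2.682e+00) = 21.555998
iter 2: u=1.415314  f(a)=+1.920e-01  f'(a)=-2.297e+00  a ← 21.555998 − (+1.920e-01/-2.297e+00) = 21.639576
iter 3: u=1.409847  f(a)=+1.250e-03  f'(a)=-2.267e+00  a ← 21.639576 − (+1.250e-03/-2.267e+00) = 21.640128
iter 4: u=1.409811  f(a)=+5.379e-08  f'(a)=-2.267e+00  a ← 21.640128 − (+5.379e-08/-2.267e+00) = 21.640128
iter 5: u=1.409811  f(a)=-2.842e-14  f'(a)=-2.267e+00  a ← 21.640128 − (-2.842e-14/-2.267e+00) = 21.640128
converged: |Δa| < 1e-12 after 5 iterations
sag = a·(cosh(S/(2a)) − 1) = 21.640128·(cosh(1.409811) − 1) = 25.312160
T_max/T_min = cosh(S/(2a)) = 2.169686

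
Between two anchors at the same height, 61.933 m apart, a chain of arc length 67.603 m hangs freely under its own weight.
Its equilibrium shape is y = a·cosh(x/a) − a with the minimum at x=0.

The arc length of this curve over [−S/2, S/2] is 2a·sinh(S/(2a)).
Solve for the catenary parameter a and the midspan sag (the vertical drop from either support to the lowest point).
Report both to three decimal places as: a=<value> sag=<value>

a=42.344 sag=11.837

seed: a₀ = √(S³/(24(L−S))) = √(61.933³/(24·5.670)) = 41.781692
iter 1: u=0.741150  f(a)=+1.578e-01  f'(a)=-2.866e-01  a ← 41.781692 − (+1.578e-01/-2.866e-01) = 42.332186
iter 2: u=0.731512  f(a)=+3.172e-03  f'(a)=-2.752e-01  a ← 42.332186 − (+3.172e-03/-2.752e-01) = 42.343714
iter 3: u=0.731313  f(a)=+1.341e-06  f'(a)=-2.750e-01  a ← 42.343714 − (+1.341e-06/-2.750e-01) = 42.343719
iter 4: u=0.731313  f(a)=+2.416e-13  f'(a)=-2.750e-01  a ← 42.343719 − (+2.416e-13/-2.750e-01) = 42.343719
converged: |Δa| < 1e-12 after 4 iterations
sag = a·(cosh(S/(2a)) − 1) = 42.343719·(cosh(0.731313) − 1) = 11.836830
T_max/T_min = cosh(S/(2a)) = 1.279542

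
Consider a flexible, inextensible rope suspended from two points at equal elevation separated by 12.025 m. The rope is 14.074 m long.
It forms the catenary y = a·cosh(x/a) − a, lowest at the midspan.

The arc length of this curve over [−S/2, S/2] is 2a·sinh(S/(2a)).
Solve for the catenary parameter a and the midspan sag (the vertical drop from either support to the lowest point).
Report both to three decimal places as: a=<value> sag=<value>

seed: a₀ = √(S³/(24(L−S))) = √(12.025³/(24·2.049)) = 5.946358
iter 1: u=1.011123  f(a)=+1.073e-01  f'(a)=-7.622e-01  a ← 5.946358 − (+1.073e-01/-7.622e-01) = 6.087163
iter 2: u=0.987734  f(a)=+3.931e-03  f'(a)=-7.073e-01  a ← 6.087163 − (+3.931e-03/-7.073e-01) = 6.092720
iter 3: u=0.986833  f(a)=+5.715e-06  f'(a)=-7.053e-01  a ← 6.092720 − (+5.715e-06/-7.053e-01) = 6.092728
iter 4: u=0.986832  f(a)=+1.212e-11  f'(a)=-7.053e-01  a ← 6.092728 − (+1.212e-11/-7.053e-01) = 6.092728
iter 5: u=0.986832  f(a)=+0.000e+00  f'(a)=-7.053e-01  a ← 6.092728 − (+0.000e+00/-7.053e-01) = 6.092728
converged: |Δa| < 1e-12 after 5 iterations
sag = a·(cosh(S/(2a)) − 1) = 6.092728·(cosh(0.986832) − 1) = 3.215371
T_max/T_min = cosh(S/(2a)) = 1.527739

a=6.093 sag=3.215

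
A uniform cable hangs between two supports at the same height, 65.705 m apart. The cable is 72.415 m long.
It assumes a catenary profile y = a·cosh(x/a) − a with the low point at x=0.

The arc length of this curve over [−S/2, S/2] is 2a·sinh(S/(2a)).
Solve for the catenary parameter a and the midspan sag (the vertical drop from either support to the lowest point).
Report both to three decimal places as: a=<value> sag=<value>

seed: a₀ = √(S³/(24(L−S))) = √(65.705³/(24·6.710)) = 41.969206
iter 1: u=0.782776  f(a)=+2.086e-01  f'(a)=-3.398e-01  a ← 41.969206 − (+2.086e-01/-3.398e-01) = 42.583120
iter 2: u=0.771491  f(a)=+4.665e-03  f'(a)=-3.247e-01  a ← 42.583120 − (+4.665e-03/-3.247e-01) = 42.597486
iter 3: u=0.771231  f(a)=+2.452e-06  f'(a)=-3.244e-01  a ← 42.597486 − (+2.452e-06/-3.244e-01) = 42.597493
iter 4: u=0.771231  f(a)=+6.821e-13  f'(a)=-3.244e-01  a ← 42.597493 − (+6.821e-13/-3.244e-01) = 42.597493
converged: |Δa| < 1e-12 after 4 iterations
sag = a·(cosh(S/(2a)) − 1) = 42.597493·(cosh(0.771231) − 1) = 13.308942
T_max/T_min = cosh(S/(2a)) = 1.312435

a=42.597 sag=13.309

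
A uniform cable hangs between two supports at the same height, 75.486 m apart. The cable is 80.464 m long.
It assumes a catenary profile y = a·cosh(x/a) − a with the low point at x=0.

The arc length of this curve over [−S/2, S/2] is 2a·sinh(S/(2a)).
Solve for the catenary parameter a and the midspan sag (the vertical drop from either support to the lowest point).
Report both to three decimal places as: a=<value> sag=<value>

a=60.587 sag=12.141

seed: a₀ = √(S³/(24(L−S))) = √(75.486³/(24·4.978)) = 60.002114
iter 1: u=0.629028  f(a)=+9.942e-02  f'(a)=-1.726e-01  a ← 60.002114 − (+9.942e-02/-1.726e-01) = 60.578154
iter 2: u=0.623046  f(a)=+1.450e-03  f'(a)=-1.676e-01  a ← 60.578154 − (+1.450e-03/-1.676e-01) = 60.586806
iter 3: u=0.622957  f(a)=+3.185e-07  f'(a)=-1.675e-01  a ← 60.586806 − (+3.185e-07/-1.675e-01) = 60.586808
iter 4: u=0.622957  f(a)=+1.421e-14  f'(a)=-1.675e-01  a ← 60.586808 − (+1.421e-14/-1.675e-01) = 60.586808
converged: |Δa| < 1e-12 after 4 iterations
sag = a·(cosh(S/(2a)) − 1) = 60.586808·(cosh(0.622957) − 1) = 12.141282
T_max/T_min = cosh(S/(2a)) = 1.200395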